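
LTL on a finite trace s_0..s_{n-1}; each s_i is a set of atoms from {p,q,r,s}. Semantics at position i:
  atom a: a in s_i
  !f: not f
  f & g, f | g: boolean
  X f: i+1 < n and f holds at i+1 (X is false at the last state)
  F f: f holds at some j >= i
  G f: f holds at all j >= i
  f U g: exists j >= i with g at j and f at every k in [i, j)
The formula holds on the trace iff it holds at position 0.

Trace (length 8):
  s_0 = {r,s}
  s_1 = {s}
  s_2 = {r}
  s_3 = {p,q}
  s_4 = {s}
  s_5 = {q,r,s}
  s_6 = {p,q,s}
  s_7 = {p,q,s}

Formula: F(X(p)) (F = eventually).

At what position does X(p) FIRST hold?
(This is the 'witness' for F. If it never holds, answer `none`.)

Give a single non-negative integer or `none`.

Answer: 2

Derivation:
s_0={r,s}: X(p)=False p=False
s_1={s}: X(p)=False p=False
s_2={r}: X(p)=True p=False
s_3={p,q}: X(p)=False p=True
s_4={s}: X(p)=False p=False
s_5={q,r,s}: X(p)=True p=False
s_6={p,q,s}: X(p)=True p=True
s_7={p,q,s}: X(p)=False p=True
F(X(p)) holds; first witness at position 2.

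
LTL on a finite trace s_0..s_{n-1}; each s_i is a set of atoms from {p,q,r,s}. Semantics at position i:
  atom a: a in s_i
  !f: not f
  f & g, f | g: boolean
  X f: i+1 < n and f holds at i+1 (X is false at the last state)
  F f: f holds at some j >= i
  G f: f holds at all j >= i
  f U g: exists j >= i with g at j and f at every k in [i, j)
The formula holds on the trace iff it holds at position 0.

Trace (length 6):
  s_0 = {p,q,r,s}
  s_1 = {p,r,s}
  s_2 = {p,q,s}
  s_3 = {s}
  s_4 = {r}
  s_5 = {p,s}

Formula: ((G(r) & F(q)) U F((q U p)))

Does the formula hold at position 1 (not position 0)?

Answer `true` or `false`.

Answer: true

Derivation:
s_0={p,q,r,s}: ((G(r) & F(q)) U F((q U p)))=True (G(r) & F(q))=False G(r)=False r=True F(q)=True q=True F((q U p))=True (q U p)=True p=True
s_1={p,r,s}: ((G(r) & F(q)) U F((q U p)))=True (G(r) & F(q))=False G(r)=False r=True F(q)=True q=False F((q U p))=True (q U p)=True p=True
s_2={p,q,s}: ((G(r) & F(q)) U F((q U p)))=True (G(r) & F(q))=False G(r)=False r=False F(q)=True q=True F((q U p))=True (q U p)=True p=True
s_3={s}: ((G(r) & F(q)) U F((q U p)))=True (G(r) & F(q))=False G(r)=False r=False F(q)=False q=False F((q U p))=True (q U p)=False p=False
s_4={r}: ((G(r) & F(q)) U F((q U p)))=True (G(r) & F(q))=False G(r)=False r=True F(q)=False q=False F((q U p))=True (q U p)=False p=False
s_5={p,s}: ((G(r) & F(q)) U F((q U p)))=True (G(r) & F(q))=False G(r)=False r=False F(q)=False q=False F((q U p))=True (q U p)=True p=True
Evaluating at position 1: result = True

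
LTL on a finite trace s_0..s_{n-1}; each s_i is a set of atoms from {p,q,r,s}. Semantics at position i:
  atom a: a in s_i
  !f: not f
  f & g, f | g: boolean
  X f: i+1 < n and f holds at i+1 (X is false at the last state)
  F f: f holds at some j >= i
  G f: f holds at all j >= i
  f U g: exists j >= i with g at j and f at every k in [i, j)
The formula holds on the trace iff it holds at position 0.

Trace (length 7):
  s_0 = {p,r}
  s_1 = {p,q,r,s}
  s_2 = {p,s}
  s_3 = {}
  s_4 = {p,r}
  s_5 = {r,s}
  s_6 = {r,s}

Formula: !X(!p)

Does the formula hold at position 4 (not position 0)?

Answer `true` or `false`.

s_0={p,r}: !X(!p)=True X(!p)=False !p=False p=True
s_1={p,q,r,s}: !X(!p)=True X(!p)=False !p=False p=True
s_2={p,s}: !X(!p)=False X(!p)=True !p=False p=True
s_3={}: !X(!p)=True X(!p)=False !p=True p=False
s_4={p,r}: !X(!p)=False X(!p)=True !p=False p=True
s_5={r,s}: !X(!p)=False X(!p)=True !p=True p=False
s_6={r,s}: !X(!p)=True X(!p)=False !p=True p=False
Evaluating at position 4: result = False

Answer: false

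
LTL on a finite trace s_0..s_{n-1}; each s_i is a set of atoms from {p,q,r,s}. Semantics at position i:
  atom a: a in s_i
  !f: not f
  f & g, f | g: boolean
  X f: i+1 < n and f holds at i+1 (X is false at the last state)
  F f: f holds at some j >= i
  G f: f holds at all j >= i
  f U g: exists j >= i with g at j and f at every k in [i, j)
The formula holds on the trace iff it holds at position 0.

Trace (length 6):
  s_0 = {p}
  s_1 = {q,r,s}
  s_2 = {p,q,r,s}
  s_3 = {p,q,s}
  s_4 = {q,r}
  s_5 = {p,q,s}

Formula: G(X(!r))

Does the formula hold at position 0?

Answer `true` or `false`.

s_0={p}: G(X(!r))=False X(!r)=False !r=True r=False
s_1={q,r,s}: G(X(!r))=False X(!r)=False !r=False r=True
s_2={p,q,r,s}: G(X(!r))=False X(!r)=True !r=False r=True
s_3={p,q,s}: G(X(!r))=False X(!r)=False !r=True r=False
s_4={q,r}: G(X(!r))=False X(!r)=True !r=False r=True
s_5={p,q,s}: G(X(!r))=False X(!r)=False !r=True r=False

Answer: false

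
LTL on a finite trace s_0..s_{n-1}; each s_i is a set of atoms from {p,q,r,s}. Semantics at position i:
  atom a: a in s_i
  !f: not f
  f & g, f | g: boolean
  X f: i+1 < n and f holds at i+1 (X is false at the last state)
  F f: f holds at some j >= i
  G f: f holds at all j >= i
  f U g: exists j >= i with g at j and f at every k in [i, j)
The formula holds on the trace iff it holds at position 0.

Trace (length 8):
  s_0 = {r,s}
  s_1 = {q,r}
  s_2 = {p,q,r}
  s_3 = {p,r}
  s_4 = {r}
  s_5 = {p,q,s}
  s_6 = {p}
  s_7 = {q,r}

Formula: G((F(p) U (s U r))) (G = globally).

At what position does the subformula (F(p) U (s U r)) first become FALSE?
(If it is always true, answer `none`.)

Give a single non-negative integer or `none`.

Answer: none

Derivation:
s_0={r,s}: (F(p) U (s U r))=True F(p)=True p=False (s U r)=True s=True r=True
s_1={q,r}: (F(p) U (s U r))=True F(p)=True p=False (s U r)=True s=False r=True
s_2={p,q,r}: (F(p) U (s U r))=True F(p)=True p=True (s U r)=True s=False r=True
s_3={p,r}: (F(p) U (s U r))=True F(p)=True p=True (s U r)=True s=False r=True
s_4={r}: (F(p) U (s U r))=True F(p)=True p=False (s U r)=True s=False r=True
s_5={p,q,s}: (F(p) U (s U r))=True F(p)=True p=True (s U r)=False s=True r=False
s_6={p}: (F(p) U (s U r))=True F(p)=True p=True (s U r)=False s=False r=False
s_7={q,r}: (F(p) U (s U r))=True F(p)=False p=False (s U r)=True s=False r=True
G((F(p) U (s U r))) holds globally = True
No violation — formula holds at every position.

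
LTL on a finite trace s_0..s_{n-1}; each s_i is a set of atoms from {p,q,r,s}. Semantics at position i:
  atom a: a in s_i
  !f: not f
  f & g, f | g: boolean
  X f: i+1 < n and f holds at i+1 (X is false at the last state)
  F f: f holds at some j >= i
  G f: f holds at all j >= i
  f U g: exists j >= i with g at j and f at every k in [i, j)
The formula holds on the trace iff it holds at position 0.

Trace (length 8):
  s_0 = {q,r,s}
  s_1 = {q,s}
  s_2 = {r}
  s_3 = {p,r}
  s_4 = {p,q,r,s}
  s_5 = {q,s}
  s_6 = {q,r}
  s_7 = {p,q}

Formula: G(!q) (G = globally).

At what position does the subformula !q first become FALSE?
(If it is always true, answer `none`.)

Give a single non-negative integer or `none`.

Answer: 0

Derivation:
s_0={q,r,s}: !q=False q=True
s_1={q,s}: !q=False q=True
s_2={r}: !q=True q=False
s_3={p,r}: !q=True q=False
s_4={p,q,r,s}: !q=False q=True
s_5={q,s}: !q=False q=True
s_6={q,r}: !q=False q=True
s_7={p,q}: !q=False q=True
G(!q) holds globally = False
First violation at position 0.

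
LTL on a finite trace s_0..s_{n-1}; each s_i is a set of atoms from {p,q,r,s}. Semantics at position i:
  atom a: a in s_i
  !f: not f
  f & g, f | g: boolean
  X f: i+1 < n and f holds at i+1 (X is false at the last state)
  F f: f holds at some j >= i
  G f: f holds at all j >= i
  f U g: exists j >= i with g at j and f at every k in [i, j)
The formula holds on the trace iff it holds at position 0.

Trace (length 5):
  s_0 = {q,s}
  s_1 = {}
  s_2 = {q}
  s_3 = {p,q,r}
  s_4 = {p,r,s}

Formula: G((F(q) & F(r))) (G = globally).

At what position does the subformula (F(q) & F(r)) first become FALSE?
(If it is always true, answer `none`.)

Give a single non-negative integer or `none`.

Answer: 4

Derivation:
s_0={q,s}: (F(q) & F(r))=True F(q)=True q=True F(r)=True r=False
s_1={}: (F(q) & F(r))=True F(q)=True q=False F(r)=True r=False
s_2={q}: (F(q) & F(r))=True F(q)=True q=True F(r)=True r=False
s_3={p,q,r}: (F(q) & F(r))=True F(q)=True q=True F(r)=True r=True
s_4={p,r,s}: (F(q) & F(r))=False F(q)=False q=False F(r)=True r=True
G((F(q) & F(r))) holds globally = False
First violation at position 4.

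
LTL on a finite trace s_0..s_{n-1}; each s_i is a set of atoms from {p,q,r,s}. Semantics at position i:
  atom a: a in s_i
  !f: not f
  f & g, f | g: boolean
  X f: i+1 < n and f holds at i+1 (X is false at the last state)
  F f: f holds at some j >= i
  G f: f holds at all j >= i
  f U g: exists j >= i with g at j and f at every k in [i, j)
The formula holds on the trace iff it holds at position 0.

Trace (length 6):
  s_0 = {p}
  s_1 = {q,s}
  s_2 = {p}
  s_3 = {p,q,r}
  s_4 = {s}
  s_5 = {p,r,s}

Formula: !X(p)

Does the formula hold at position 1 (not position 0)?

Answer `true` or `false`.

s_0={p}: !X(p)=True X(p)=False p=True
s_1={q,s}: !X(p)=False X(p)=True p=False
s_2={p}: !X(p)=False X(p)=True p=True
s_3={p,q,r}: !X(p)=True X(p)=False p=True
s_4={s}: !X(p)=False X(p)=True p=False
s_5={p,r,s}: !X(p)=True X(p)=False p=True
Evaluating at position 1: result = False

Answer: false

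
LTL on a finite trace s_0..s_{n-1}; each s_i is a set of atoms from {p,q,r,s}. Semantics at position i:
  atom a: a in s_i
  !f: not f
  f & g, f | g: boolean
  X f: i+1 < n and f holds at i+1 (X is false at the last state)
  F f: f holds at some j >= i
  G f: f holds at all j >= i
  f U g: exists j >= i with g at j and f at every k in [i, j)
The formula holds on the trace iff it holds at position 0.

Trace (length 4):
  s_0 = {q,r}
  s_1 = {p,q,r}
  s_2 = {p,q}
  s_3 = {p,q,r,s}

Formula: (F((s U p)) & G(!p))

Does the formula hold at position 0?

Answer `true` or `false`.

Answer: false

Derivation:
s_0={q,r}: (F((s U p)) & G(!p))=False F((s U p))=True (s U p)=False s=False p=False G(!p)=False !p=True
s_1={p,q,r}: (F((s U p)) & G(!p))=False F((s U p))=True (s U p)=True s=False p=True G(!p)=False !p=False
s_2={p,q}: (F((s U p)) & G(!p))=False F((s U p))=True (s U p)=True s=False p=True G(!p)=False !p=False
s_3={p,q,r,s}: (F((s U p)) & G(!p))=False F((s U p))=True (s U p)=True s=True p=True G(!p)=False !p=False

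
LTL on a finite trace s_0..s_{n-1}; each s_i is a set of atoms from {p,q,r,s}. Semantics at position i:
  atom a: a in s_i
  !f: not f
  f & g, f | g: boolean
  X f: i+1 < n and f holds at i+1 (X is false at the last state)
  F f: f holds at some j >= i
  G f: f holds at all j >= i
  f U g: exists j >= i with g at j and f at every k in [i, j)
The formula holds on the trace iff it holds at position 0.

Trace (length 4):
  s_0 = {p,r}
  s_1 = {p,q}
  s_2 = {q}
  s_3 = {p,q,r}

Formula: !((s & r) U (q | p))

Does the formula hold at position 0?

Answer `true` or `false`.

Answer: false

Derivation:
s_0={p,r}: !((s & r) U (q | p))=False ((s & r) U (q | p))=True (s & r)=False s=False r=True (q | p)=True q=False p=True
s_1={p,q}: !((s & r) U (q | p))=False ((s & r) U (q | p))=True (s & r)=False s=False r=False (q | p)=True q=True p=True
s_2={q}: !((s & r) U (q | p))=False ((s & r) U (q | p))=True (s & r)=False s=False r=False (q | p)=True q=True p=False
s_3={p,q,r}: !((s & r) U (q | p))=False ((s & r) U (q | p))=True (s & r)=False s=False r=True (q | p)=True q=True p=True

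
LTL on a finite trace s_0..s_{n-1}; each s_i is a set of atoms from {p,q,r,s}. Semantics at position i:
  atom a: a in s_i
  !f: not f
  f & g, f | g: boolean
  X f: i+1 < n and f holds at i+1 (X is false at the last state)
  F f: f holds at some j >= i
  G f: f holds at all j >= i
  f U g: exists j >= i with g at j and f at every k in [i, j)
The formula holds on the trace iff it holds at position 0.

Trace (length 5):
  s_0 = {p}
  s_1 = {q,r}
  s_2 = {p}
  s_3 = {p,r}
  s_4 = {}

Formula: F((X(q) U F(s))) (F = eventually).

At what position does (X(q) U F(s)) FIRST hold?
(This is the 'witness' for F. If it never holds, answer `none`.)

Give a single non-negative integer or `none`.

s_0={p}: (X(q) U F(s))=False X(q)=True q=False F(s)=False s=False
s_1={q,r}: (X(q) U F(s))=False X(q)=False q=True F(s)=False s=False
s_2={p}: (X(q) U F(s))=False X(q)=False q=False F(s)=False s=False
s_3={p,r}: (X(q) U F(s))=False X(q)=False q=False F(s)=False s=False
s_4={}: (X(q) U F(s))=False X(q)=False q=False F(s)=False s=False
F((X(q) U F(s))) does not hold (no witness exists).

Answer: none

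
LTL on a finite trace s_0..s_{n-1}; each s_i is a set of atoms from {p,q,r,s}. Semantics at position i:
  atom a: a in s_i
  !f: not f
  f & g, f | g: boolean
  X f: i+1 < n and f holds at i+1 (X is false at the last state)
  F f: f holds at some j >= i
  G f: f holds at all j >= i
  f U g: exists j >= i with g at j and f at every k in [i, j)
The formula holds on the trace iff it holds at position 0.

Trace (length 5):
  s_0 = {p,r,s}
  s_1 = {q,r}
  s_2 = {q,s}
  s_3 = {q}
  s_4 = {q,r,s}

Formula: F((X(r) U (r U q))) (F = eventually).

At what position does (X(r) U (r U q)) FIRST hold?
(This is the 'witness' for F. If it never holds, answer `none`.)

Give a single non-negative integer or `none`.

Answer: 0

Derivation:
s_0={p,r,s}: (X(r) U (r U q))=True X(r)=True r=True (r U q)=True q=False
s_1={q,r}: (X(r) U (r U q))=True X(r)=False r=True (r U q)=True q=True
s_2={q,s}: (X(r) U (r U q))=True X(r)=False r=False (r U q)=True q=True
s_3={q}: (X(r) U (r U q))=True X(r)=True r=False (r U q)=True q=True
s_4={q,r,s}: (X(r) U (r U q))=True X(r)=False r=True (r U q)=True q=True
F((X(r) U (r U q))) holds; first witness at position 0.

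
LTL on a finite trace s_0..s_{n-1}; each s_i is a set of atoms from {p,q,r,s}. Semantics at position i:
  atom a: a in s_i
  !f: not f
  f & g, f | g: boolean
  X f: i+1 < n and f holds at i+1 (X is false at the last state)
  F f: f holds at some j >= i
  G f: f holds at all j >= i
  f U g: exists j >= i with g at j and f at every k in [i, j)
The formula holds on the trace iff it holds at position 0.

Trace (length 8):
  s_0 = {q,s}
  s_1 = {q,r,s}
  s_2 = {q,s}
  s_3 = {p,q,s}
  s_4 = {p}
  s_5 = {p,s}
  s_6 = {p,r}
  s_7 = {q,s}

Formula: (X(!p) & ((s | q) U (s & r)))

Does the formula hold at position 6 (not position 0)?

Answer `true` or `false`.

s_0={q,s}: (X(!p) & ((s | q) U (s & r)))=True X(!p)=True !p=True p=False ((s | q) U (s & r))=True (s | q)=True s=True q=True (s & r)=False r=False
s_1={q,r,s}: (X(!p) & ((s | q) U (s & r)))=True X(!p)=True !p=True p=False ((s | q) U (s & r))=True (s | q)=True s=True q=True (s & r)=True r=True
s_2={q,s}: (X(!p) & ((s | q) U (s & r)))=False X(!p)=False !p=True p=False ((s | q) U (s & r))=False (s | q)=True s=True q=True (s & r)=False r=False
s_3={p,q,s}: (X(!p) & ((s | q) U (s & r)))=False X(!p)=False !p=False p=True ((s | q) U (s & r))=False (s | q)=True s=True q=True (s & r)=False r=False
s_4={p}: (X(!p) & ((s | q) U (s & r)))=False X(!p)=False !p=False p=True ((s | q) U (s & r))=False (s | q)=False s=False q=False (s & r)=False r=False
s_5={p,s}: (X(!p) & ((s | q) U (s & r)))=False X(!p)=False !p=False p=True ((s | q) U (s & r))=False (s | q)=True s=True q=False (s & r)=False r=False
s_6={p,r}: (X(!p) & ((s | q) U (s & r)))=False X(!p)=True !p=False p=True ((s | q) U (s & r))=False (s | q)=False s=False q=False (s & r)=False r=True
s_7={q,s}: (X(!p) & ((s | q) U (s & r)))=False X(!p)=False !p=True p=False ((s | q) U (s & r))=False (s | q)=True s=True q=True (s & r)=False r=False
Evaluating at position 6: result = False

Answer: false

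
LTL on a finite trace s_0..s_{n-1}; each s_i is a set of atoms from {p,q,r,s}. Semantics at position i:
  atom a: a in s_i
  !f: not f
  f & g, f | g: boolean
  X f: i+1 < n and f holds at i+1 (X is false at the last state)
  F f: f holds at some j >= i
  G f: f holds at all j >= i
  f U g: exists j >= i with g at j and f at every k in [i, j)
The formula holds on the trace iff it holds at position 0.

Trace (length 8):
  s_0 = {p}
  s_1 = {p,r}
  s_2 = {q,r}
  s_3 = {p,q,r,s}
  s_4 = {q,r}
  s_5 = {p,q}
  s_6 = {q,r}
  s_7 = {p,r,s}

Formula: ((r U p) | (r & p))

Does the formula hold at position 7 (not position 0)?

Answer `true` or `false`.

s_0={p}: ((r U p) | (r & p))=True (r U p)=True r=False p=True (r & p)=False
s_1={p,r}: ((r U p) | (r & p))=True (r U p)=True r=True p=True (r & p)=True
s_2={q,r}: ((r U p) | (r & p))=True (r U p)=True r=True p=False (r & p)=False
s_3={p,q,r,s}: ((r U p) | (r & p))=True (r U p)=True r=True p=True (r & p)=True
s_4={q,r}: ((r U p) | (r & p))=True (r U p)=True r=True p=False (r & p)=False
s_5={p,q}: ((r U p) | (r & p))=True (r U p)=True r=False p=True (r & p)=False
s_6={q,r}: ((r U p) | (r & p))=True (r U p)=True r=True p=False (r & p)=False
s_7={p,r,s}: ((r U p) | (r & p))=True (r U p)=True r=True p=True (r & p)=True
Evaluating at position 7: result = True

Answer: true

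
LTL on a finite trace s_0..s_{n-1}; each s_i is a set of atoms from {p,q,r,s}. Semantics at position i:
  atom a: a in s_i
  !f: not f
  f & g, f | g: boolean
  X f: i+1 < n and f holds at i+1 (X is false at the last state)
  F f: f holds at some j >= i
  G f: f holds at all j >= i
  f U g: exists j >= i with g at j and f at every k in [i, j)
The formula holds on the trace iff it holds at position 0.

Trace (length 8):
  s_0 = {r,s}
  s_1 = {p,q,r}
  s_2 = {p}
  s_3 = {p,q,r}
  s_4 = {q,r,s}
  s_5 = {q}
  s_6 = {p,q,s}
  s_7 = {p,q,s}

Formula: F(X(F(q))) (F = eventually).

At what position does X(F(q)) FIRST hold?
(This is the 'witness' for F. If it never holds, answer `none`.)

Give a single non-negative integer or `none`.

s_0={r,s}: X(F(q))=True F(q)=True q=False
s_1={p,q,r}: X(F(q))=True F(q)=True q=True
s_2={p}: X(F(q))=True F(q)=True q=False
s_3={p,q,r}: X(F(q))=True F(q)=True q=True
s_4={q,r,s}: X(F(q))=True F(q)=True q=True
s_5={q}: X(F(q))=True F(q)=True q=True
s_6={p,q,s}: X(F(q))=True F(q)=True q=True
s_7={p,q,s}: X(F(q))=False F(q)=True q=True
F(X(F(q))) holds; first witness at position 0.

Answer: 0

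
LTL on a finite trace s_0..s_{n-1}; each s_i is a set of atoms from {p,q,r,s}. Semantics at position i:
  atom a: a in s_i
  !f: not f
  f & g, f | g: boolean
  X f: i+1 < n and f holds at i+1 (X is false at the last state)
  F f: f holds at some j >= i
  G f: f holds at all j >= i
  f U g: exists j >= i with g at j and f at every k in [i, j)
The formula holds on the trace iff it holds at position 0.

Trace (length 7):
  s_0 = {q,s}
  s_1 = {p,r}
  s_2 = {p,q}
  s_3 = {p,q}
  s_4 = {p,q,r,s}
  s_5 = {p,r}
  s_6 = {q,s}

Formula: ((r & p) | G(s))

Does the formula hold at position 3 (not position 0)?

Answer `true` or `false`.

s_0={q,s}: ((r & p) | G(s))=False (r & p)=False r=False p=False G(s)=False s=True
s_1={p,r}: ((r & p) | G(s))=True (r & p)=True r=True p=True G(s)=False s=False
s_2={p,q}: ((r & p) | G(s))=False (r & p)=False r=False p=True G(s)=False s=False
s_3={p,q}: ((r & p) | G(s))=False (r & p)=False r=False p=True G(s)=False s=False
s_4={p,q,r,s}: ((r & p) | G(s))=True (r & p)=True r=True p=True G(s)=False s=True
s_5={p,r}: ((r & p) | G(s))=True (r & p)=True r=True p=True G(s)=False s=False
s_6={q,s}: ((r & p) | G(s))=True (r & p)=False r=False p=False G(s)=True s=True
Evaluating at position 3: result = False

Answer: false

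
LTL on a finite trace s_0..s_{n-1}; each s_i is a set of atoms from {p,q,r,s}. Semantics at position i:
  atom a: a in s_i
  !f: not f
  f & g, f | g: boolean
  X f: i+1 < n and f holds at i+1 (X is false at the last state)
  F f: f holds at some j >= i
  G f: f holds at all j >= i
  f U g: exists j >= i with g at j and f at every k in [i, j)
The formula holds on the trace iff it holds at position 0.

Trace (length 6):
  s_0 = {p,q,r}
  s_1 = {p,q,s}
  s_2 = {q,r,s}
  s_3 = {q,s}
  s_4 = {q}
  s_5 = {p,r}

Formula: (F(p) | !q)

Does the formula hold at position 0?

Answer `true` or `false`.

Answer: true

Derivation:
s_0={p,q,r}: (F(p) | !q)=True F(p)=True p=True !q=False q=True
s_1={p,q,s}: (F(p) | !q)=True F(p)=True p=True !q=False q=True
s_2={q,r,s}: (F(p) | !q)=True F(p)=True p=False !q=False q=True
s_3={q,s}: (F(p) | !q)=True F(p)=True p=False !q=False q=True
s_4={q}: (F(p) | !q)=True F(p)=True p=False !q=False q=True
s_5={p,r}: (F(p) | !q)=True F(p)=True p=True !q=True q=False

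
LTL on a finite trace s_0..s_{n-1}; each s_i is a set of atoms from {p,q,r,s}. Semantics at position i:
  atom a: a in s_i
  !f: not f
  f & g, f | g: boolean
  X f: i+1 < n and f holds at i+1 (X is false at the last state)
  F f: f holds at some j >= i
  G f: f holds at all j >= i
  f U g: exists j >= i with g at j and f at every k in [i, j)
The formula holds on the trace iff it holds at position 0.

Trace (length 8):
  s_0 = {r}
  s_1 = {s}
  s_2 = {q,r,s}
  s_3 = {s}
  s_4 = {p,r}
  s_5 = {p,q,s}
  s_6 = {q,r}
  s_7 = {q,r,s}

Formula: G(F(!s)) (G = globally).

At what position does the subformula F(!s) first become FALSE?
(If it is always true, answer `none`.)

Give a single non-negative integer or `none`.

Answer: 7

Derivation:
s_0={r}: F(!s)=True !s=True s=False
s_1={s}: F(!s)=True !s=False s=True
s_2={q,r,s}: F(!s)=True !s=False s=True
s_3={s}: F(!s)=True !s=False s=True
s_4={p,r}: F(!s)=True !s=True s=False
s_5={p,q,s}: F(!s)=True !s=False s=True
s_6={q,r}: F(!s)=True !s=True s=False
s_7={q,r,s}: F(!s)=False !s=False s=True
G(F(!s)) holds globally = False
First violation at position 7.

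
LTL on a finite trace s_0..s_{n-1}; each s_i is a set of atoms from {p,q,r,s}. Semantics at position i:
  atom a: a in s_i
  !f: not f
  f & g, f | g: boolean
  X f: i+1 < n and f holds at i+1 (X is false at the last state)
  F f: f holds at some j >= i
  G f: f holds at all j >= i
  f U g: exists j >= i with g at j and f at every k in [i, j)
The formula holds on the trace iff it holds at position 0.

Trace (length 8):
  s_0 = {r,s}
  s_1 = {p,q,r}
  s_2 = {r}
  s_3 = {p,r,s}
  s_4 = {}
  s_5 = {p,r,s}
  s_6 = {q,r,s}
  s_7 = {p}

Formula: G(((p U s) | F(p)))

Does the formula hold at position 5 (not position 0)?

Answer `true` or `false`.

s_0={r,s}: G(((p U s) | F(p)))=True ((p U s) | F(p))=True (p U s)=True p=False s=True F(p)=True
s_1={p,q,r}: G(((p U s) | F(p)))=True ((p U s) | F(p))=True (p U s)=False p=True s=False F(p)=True
s_2={r}: G(((p U s) | F(p)))=True ((p U s) | F(p))=True (p U s)=False p=False s=False F(p)=True
s_3={p,r,s}: G(((p U s) | F(p)))=True ((p U s) | F(p))=True (p U s)=True p=True s=True F(p)=True
s_4={}: G(((p U s) | F(p)))=True ((p U s) | F(p))=True (p U s)=False p=False s=False F(p)=True
s_5={p,r,s}: G(((p U s) | F(p)))=True ((p U s) | F(p))=True (p U s)=True p=True s=True F(p)=True
s_6={q,r,s}: G(((p U s) | F(p)))=True ((p U s) | F(p))=True (p U s)=True p=False s=True F(p)=True
s_7={p}: G(((p U s) | F(p)))=True ((p U s) | F(p))=True (p U s)=False p=True s=False F(p)=True
Evaluating at position 5: result = True

Answer: true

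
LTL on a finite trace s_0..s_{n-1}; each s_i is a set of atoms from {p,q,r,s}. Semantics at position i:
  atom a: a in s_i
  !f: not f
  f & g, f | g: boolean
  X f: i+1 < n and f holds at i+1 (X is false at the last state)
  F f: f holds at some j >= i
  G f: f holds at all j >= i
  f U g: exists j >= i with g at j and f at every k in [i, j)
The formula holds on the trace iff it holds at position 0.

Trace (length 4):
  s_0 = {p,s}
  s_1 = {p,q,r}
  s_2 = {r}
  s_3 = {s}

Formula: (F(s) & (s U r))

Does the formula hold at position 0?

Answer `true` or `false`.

Answer: true

Derivation:
s_0={p,s}: (F(s) & (s U r))=True F(s)=True s=True (s U r)=True r=False
s_1={p,q,r}: (F(s) & (s U r))=True F(s)=True s=False (s U r)=True r=True
s_2={r}: (F(s) & (s U r))=True F(s)=True s=False (s U r)=True r=True
s_3={s}: (F(s) & (s U r))=False F(s)=True s=True (s U r)=False r=False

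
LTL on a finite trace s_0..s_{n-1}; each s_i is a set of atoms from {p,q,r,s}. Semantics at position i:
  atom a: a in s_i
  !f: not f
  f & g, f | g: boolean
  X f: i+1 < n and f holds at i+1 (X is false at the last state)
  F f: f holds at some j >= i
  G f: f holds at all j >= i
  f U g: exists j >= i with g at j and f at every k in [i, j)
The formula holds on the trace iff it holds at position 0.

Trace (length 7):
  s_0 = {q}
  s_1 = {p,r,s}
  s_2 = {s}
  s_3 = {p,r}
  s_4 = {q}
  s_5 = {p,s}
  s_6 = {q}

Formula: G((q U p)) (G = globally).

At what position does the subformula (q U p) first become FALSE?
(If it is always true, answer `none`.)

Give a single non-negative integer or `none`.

s_0={q}: (q U p)=True q=True p=False
s_1={p,r,s}: (q U p)=True q=False p=True
s_2={s}: (q U p)=False q=False p=False
s_3={p,r}: (q U p)=True q=False p=True
s_4={q}: (q U p)=True q=True p=False
s_5={p,s}: (q U p)=True q=False p=True
s_6={q}: (q U p)=False q=True p=False
G((q U p)) holds globally = False
First violation at position 2.

Answer: 2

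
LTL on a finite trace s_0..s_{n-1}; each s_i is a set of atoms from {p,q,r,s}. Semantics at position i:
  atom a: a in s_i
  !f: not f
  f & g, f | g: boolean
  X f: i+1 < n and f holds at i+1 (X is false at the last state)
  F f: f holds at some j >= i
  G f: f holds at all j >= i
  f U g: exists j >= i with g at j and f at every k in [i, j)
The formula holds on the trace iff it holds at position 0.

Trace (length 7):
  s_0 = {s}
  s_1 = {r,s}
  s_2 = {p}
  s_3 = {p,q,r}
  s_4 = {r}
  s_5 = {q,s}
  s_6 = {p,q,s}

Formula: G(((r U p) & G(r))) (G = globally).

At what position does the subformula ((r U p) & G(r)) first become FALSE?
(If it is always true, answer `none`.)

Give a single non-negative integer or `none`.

Answer: 0

Derivation:
s_0={s}: ((r U p) & G(r))=False (r U p)=False r=False p=False G(r)=False
s_1={r,s}: ((r U p) & G(r))=False (r U p)=True r=True p=False G(r)=False
s_2={p}: ((r U p) & G(r))=False (r U p)=True r=False p=True G(r)=False
s_3={p,q,r}: ((r U p) & G(r))=False (r U p)=True r=True p=True G(r)=False
s_4={r}: ((r U p) & G(r))=False (r U p)=False r=True p=False G(r)=False
s_5={q,s}: ((r U p) & G(r))=False (r U p)=False r=False p=False G(r)=False
s_6={p,q,s}: ((r U p) & G(r))=False (r U p)=True r=False p=True G(r)=False
G(((r U p) & G(r))) holds globally = False
First violation at position 0.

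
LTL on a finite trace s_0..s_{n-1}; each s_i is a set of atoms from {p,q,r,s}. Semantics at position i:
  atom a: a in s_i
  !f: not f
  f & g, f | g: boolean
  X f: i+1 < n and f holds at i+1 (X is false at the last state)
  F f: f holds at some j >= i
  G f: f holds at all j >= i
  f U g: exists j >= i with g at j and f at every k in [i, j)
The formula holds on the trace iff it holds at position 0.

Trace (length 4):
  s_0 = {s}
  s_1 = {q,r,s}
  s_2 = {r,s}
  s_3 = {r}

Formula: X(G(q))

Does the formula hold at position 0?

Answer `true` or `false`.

s_0={s}: X(G(q))=False G(q)=False q=False
s_1={q,r,s}: X(G(q))=False G(q)=False q=True
s_2={r,s}: X(G(q))=False G(q)=False q=False
s_3={r}: X(G(q))=False G(q)=False q=False

Answer: false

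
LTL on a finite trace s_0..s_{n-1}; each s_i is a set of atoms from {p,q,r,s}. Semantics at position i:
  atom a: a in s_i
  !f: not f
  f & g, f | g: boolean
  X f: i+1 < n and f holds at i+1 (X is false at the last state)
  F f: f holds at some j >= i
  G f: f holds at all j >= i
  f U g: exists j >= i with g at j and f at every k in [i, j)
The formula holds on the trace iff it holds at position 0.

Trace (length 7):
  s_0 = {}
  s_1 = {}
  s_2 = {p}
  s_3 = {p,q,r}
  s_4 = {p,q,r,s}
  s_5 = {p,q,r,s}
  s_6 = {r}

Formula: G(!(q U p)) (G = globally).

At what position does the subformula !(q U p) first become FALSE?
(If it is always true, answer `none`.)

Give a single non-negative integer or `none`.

s_0={}: !(q U p)=True (q U p)=False q=False p=False
s_1={}: !(q U p)=True (q U p)=False q=False p=False
s_2={p}: !(q U p)=False (q U p)=True q=False p=True
s_3={p,q,r}: !(q U p)=False (q U p)=True q=True p=True
s_4={p,q,r,s}: !(q U p)=False (q U p)=True q=True p=True
s_5={p,q,r,s}: !(q U p)=False (q U p)=True q=True p=True
s_6={r}: !(q U p)=True (q U p)=False q=False p=False
G(!(q U p)) holds globally = False
First violation at position 2.

Answer: 2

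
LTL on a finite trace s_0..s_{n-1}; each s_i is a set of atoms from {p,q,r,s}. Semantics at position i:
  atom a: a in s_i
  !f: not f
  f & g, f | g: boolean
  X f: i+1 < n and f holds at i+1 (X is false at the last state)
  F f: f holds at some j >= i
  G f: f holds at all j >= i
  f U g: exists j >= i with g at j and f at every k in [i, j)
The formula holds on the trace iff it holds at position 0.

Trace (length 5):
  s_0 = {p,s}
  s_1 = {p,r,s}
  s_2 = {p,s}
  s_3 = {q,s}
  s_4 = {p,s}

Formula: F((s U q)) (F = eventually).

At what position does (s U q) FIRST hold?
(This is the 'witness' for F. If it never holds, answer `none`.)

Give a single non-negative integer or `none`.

s_0={p,s}: (s U q)=True s=True q=False
s_1={p,r,s}: (s U q)=True s=True q=False
s_2={p,s}: (s U q)=True s=True q=False
s_3={q,s}: (s U q)=True s=True q=True
s_4={p,s}: (s U q)=False s=True q=False
F((s U q)) holds; first witness at position 0.

Answer: 0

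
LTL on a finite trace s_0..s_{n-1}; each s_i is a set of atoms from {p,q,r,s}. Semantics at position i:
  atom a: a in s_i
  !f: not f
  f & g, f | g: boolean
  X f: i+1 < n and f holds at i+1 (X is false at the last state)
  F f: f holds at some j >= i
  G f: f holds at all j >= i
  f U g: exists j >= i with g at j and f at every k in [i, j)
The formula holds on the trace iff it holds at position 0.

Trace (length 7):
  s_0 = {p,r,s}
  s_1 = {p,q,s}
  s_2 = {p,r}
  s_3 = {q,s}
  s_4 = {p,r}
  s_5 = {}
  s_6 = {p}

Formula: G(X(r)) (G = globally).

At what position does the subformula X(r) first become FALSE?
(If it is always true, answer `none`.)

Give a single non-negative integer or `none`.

s_0={p,r,s}: X(r)=False r=True
s_1={p,q,s}: X(r)=True r=False
s_2={p,r}: X(r)=False r=True
s_3={q,s}: X(r)=True r=False
s_4={p,r}: X(r)=False r=True
s_5={}: X(r)=False r=False
s_6={p}: X(r)=False r=False
G(X(r)) holds globally = False
First violation at position 0.

Answer: 0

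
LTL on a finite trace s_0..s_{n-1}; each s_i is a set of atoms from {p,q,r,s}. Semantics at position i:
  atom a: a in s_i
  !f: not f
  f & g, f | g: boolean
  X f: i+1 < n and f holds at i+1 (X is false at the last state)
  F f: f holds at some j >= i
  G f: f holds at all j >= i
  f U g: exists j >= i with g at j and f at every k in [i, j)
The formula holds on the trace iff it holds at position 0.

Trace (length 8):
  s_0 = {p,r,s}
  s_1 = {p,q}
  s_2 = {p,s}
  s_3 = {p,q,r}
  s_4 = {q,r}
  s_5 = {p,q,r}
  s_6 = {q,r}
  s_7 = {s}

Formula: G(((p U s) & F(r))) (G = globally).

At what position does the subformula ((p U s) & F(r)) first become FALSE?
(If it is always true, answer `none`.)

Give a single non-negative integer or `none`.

s_0={p,r,s}: ((p U s) & F(r))=True (p U s)=True p=True s=True F(r)=True r=True
s_1={p,q}: ((p U s) & F(r))=True (p U s)=True p=True s=False F(r)=True r=False
s_2={p,s}: ((p U s) & F(r))=True (p U s)=True p=True s=True F(r)=True r=False
s_3={p,q,r}: ((p U s) & F(r))=False (p U s)=False p=True s=False F(r)=True r=True
s_4={q,r}: ((p U s) & F(r))=False (p U s)=False p=False s=False F(r)=True r=True
s_5={p,q,r}: ((p U s) & F(r))=False (p U s)=False p=True s=False F(r)=True r=True
s_6={q,r}: ((p U s) & F(r))=False (p U s)=False p=False s=False F(r)=True r=True
s_7={s}: ((p U s) & F(r))=False (p U s)=True p=False s=True F(r)=False r=False
G(((p U s) & F(r))) holds globally = False
First violation at position 3.

Answer: 3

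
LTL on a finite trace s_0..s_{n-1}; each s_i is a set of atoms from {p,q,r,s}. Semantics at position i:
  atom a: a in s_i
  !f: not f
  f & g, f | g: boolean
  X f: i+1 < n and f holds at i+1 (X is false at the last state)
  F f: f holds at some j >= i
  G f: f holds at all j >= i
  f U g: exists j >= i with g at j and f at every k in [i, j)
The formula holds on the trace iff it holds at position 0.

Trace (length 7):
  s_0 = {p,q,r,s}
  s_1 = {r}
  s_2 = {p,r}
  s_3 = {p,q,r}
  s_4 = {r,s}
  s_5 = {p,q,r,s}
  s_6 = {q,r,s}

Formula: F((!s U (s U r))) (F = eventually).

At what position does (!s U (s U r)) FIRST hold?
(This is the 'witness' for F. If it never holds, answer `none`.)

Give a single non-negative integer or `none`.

Answer: 0

Derivation:
s_0={p,q,r,s}: (!s U (s U r))=True !s=False s=True (s U r)=True r=True
s_1={r}: (!s U (s U r))=True !s=True s=False (s U r)=True r=True
s_2={p,r}: (!s U (s U r))=True !s=True s=False (s U r)=True r=True
s_3={p,q,r}: (!s U (s U r))=True !s=True s=False (s U r)=True r=True
s_4={r,s}: (!s U (s U r))=True !s=False s=True (s U r)=True r=True
s_5={p,q,r,s}: (!s U (s U r))=True !s=False s=True (s U r)=True r=True
s_6={q,r,s}: (!s U (s U r))=True !s=False s=True (s U r)=True r=True
F((!s U (s U r))) holds; first witness at position 0.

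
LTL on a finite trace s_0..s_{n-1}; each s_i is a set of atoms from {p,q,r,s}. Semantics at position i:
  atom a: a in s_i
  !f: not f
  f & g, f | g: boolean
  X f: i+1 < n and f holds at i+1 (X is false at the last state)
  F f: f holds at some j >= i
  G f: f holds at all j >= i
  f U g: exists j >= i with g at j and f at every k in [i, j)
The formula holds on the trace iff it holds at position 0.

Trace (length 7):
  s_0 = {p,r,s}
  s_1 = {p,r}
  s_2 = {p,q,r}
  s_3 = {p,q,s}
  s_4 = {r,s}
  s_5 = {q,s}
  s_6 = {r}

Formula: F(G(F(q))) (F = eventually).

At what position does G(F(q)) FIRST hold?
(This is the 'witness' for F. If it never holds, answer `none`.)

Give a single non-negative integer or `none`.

s_0={p,r,s}: G(F(q))=False F(q)=True q=False
s_1={p,r}: G(F(q))=False F(q)=True q=False
s_2={p,q,r}: G(F(q))=False F(q)=True q=True
s_3={p,q,s}: G(F(q))=False F(q)=True q=True
s_4={r,s}: G(F(q))=False F(q)=True q=False
s_5={q,s}: G(F(q))=False F(q)=True q=True
s_6={r}: G(F(q))=False F(q)=False q=False
F(G(F(q))) does not hold (no witness exists).

Answer: none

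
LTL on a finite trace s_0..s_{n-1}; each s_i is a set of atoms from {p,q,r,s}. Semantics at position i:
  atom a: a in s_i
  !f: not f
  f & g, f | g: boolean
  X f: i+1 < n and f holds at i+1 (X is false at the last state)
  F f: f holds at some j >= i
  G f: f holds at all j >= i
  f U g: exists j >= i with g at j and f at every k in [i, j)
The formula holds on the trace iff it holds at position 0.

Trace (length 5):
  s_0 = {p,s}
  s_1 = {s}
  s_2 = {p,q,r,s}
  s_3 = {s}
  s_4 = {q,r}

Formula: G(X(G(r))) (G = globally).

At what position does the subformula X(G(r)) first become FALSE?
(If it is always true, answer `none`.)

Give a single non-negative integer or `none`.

s_0={p,s}: X(G(r))=False G(r)=False r=False
s_1={s}: X(G(r))=False G(r)=False r=False
s_2={p,q,r,s}: X(G(r))=False G(r)=False r=True
s_3={s}: X(G(r))=True G(r)=False r=False
s_4={q,r}: X(G(r))=False G(r)=True r=True
G(X(G(r))) holds globally = False
First violation at position 0.

Answer: 0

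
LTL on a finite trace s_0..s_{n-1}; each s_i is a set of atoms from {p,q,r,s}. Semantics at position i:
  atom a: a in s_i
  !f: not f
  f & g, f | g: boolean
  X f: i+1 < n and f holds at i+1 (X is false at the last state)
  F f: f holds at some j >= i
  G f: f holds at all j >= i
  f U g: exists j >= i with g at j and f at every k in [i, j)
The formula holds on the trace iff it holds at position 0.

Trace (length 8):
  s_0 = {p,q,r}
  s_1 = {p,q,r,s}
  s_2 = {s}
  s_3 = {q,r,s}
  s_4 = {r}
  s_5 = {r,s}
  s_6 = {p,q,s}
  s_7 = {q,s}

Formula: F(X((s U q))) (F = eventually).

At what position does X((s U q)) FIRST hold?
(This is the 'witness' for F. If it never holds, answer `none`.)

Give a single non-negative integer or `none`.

Answer: 0

Derivation:
s_0={p,q,r}: X((s U q))=True (s U q)=True s=False q=True
s_1={p,q,r,s}: X((s U q))=True (s U q)=True s=True q=True
s_2={s}: X((s U q))=True (s U q)=True s=True q=False
s_3={q,r,s}: X((s U q))=False (s U q)=True s=True q=True
s_4={r}: X((s U q))=True (s U q)=False s=False q=False
s_5={r,s}: X((s U q))=True (s U q)=True s=True q=False
s_6={p,q,s}: X((s U q))=True (s U q)=True s=True q=True
s_7={q,s}: X((s U q))=False (s U q)=True s=True q=True
F(X((s U q))) holds; first witness at position 0.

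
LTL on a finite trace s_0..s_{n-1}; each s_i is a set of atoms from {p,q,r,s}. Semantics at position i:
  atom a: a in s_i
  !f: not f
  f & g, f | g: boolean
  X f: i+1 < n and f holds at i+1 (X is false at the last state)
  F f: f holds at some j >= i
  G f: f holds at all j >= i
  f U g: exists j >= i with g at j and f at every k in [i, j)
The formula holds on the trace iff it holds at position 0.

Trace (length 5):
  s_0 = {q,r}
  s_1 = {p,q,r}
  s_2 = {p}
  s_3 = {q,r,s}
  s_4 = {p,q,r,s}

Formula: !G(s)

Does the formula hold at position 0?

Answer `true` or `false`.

Answer: true

Derivation:
s_0={q,r}: !G(s)=True G(s)=False s=False
s_1={p,q,r}: !G(s)=True G(s)=False s=False
s_2={p}: !G(s)=True G(s)=False s=False
s_3={q,r,s}: !G(s)=False G(s)=True s=True
s_4={p,q,r,s}: !G(s)=False G(s)=True s=True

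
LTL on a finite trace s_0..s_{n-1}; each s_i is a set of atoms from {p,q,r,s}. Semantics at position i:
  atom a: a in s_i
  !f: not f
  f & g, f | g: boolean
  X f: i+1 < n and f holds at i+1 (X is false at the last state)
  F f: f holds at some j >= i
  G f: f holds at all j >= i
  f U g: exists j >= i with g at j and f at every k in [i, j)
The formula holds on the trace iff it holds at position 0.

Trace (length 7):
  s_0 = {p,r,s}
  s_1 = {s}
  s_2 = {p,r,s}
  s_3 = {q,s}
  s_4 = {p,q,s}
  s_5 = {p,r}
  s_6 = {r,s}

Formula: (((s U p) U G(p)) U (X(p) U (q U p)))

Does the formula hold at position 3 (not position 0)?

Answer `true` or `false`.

Answer: true

Derivation:
s_0={p,r,s}: (((s U p) U G(p)) U (X(p) U (q U p)))=True ((s U p) U G(p))=False (s U p)=True s=True p=True G(p)=False (X(p) U (q U p))=True X(p)=False (q U p)=True q=False
s_1={s}: (((s U p) U G(p)) U (X(p) U (q U p)))=True ((s U p) U G(p))=False (s U p)=True s=True p=False G(p)=False (X(p) U (q U p))=True X(p)=True (q U p)=False q=False
s_2={p,r,s}: (((s U p) U G(p)) U (X(p) U (q U p)))=True ((s U p) U G(p))=False (s U p)=True s=True p=True G(p)=False (X(p) U (q U p))=True X(p)=False (q U p)=True q=False
s_3={q,s}: (((s U p) U G(p)) U (X(p) U (q U p)))=True ((s U p) U G(p))=False (s U p)=True s=True p=False G(p)=False (X(p) U (q U p))=True X(p)=True (q U p)=True q=True
s_4={p,q,s}: (((s U p) U G(p)) U (X(p) U (q U p)))=True ((s U p) U G(p))=False (s U p)=True s=True p=True G(p)=False (X(p) U (q U p))=True X(p)=True (q U p)=True q=True
s_5={p,r}: (((s U p) U G(p)) U (X(p) U (q U p)))=True ((s U p) U G(p))=False (s U p)=True s=False p=True G(p)=False (X(p) U (q U p))=True X(p)=False (q U p)=True q=False
s_6={r,s}: (((s U p) U G(p)) U (X(p) U (q U p)))=False ((s U p) U G(p))=False (s U p)=False s=True p=False G(p)=False (X(p) U (q U p))=False X(p)=False (q U p)=False q=False
Evaluating at position 3: result = True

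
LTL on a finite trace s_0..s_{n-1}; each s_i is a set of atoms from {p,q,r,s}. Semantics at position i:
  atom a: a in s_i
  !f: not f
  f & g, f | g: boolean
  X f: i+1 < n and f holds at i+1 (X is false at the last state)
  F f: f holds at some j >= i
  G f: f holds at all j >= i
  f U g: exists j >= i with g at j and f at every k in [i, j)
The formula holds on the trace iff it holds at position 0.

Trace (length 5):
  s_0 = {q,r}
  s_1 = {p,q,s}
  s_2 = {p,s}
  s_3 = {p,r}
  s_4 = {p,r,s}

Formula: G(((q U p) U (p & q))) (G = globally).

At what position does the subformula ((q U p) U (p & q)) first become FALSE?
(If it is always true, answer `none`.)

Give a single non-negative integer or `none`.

s_0={q,r}: ((q U p) U (p & q))=True (q U p)=True q=True p=False (p & q)=False
s_1={p,q,s}: ((q U p) U (p & q))=True (q U p)=True q=True p=True (p & q)=True
s_2={p,s}: ((q U p) U (p & q))=False (q U p)=True q=False p=True (p & q)=False
s_3={p,r}: ((q U p) U (p & q))=False (q U p)=True q=False p=True (p & q)=False
s_4={p,r,s}: ((q U p) U (p & q))=False (q U p)=True q=False p=True (p & q)=False
G(((q U p) U (p & q))) holds globally = False
First violation at position 2.

Answer: 2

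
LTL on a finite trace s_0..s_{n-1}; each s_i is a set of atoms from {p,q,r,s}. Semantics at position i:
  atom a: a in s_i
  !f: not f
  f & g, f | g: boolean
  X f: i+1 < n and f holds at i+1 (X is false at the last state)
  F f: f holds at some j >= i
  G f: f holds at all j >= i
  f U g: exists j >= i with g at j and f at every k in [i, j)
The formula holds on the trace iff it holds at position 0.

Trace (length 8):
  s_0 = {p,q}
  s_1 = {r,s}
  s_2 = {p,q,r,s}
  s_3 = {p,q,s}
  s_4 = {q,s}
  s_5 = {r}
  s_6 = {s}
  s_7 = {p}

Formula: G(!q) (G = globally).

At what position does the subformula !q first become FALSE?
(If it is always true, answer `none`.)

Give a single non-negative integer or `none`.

s_0={p,q}: !q=False q=True
s_1={r,s}: !q=True q=False
s_2={p,q,r,s}: !q=False q=True
s_3={p,q,s}: !q=False q=True
s_4={q,s}: !q=False q=True
s_5={r}: !q=True q=False
s_6={s}: !q=True q=False
s_7={p}: !q=True q=False
G(!q) holds globally = False
First violation at position 0.

Answer: 0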